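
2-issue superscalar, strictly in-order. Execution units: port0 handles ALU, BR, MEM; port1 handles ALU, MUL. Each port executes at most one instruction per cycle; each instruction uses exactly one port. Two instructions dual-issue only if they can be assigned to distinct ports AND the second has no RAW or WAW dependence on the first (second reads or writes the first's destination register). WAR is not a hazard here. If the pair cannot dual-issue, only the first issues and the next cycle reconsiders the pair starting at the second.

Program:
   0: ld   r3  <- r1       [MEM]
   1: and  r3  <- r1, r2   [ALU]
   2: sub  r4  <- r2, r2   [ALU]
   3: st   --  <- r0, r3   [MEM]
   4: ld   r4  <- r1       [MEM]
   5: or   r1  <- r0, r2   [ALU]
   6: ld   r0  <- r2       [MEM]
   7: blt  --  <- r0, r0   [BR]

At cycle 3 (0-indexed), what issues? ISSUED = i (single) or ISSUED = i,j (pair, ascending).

ISSUED = 4,5

  cy0 -> i0 (ld.MEM) WAW r3
  cy1 -> i1&i2 (and.ALU;sub.ALU) pair
  cy2 -> i3 (st.MEM) no-port MEM/MEM
  cy3 -> i4&i5 (ld.MEM;or.ALU) pair
  cy4 -> i6 (ld.MEM) no-port MEM/BR
  cy5 -> i7 (blt.BR) tail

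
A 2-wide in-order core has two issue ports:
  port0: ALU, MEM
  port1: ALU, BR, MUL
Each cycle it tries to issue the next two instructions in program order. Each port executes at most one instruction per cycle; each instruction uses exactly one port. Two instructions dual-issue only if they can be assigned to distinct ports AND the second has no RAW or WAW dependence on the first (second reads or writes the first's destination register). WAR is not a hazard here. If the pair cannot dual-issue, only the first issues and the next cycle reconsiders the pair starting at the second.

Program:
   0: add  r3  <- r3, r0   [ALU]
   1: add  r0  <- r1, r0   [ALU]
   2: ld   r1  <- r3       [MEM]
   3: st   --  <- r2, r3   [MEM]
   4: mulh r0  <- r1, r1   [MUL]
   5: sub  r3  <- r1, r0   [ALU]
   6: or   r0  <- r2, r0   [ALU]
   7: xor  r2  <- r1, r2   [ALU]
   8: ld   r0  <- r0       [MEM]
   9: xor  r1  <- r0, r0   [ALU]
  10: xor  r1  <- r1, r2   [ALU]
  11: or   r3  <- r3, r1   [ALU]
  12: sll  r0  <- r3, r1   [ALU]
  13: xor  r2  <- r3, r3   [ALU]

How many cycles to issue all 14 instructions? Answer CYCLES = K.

CYCLES = 9

#0 head=0: add add i0,i1 dual
#1 head=2: ld i2 no-port MEM/MEM
#2 head=3: st mulh i3,i4 dual
#3 head=5: sub or i5,i6 dual
#4 head=7: xor ld i7,i8 dual
#5 head=9: xor i9 RAW+WAW r1
#6 head=10: xor i10 RAW r1
#7 head=11: or i11 RAW r3
#8 head=12: sll xor i12,i13 dual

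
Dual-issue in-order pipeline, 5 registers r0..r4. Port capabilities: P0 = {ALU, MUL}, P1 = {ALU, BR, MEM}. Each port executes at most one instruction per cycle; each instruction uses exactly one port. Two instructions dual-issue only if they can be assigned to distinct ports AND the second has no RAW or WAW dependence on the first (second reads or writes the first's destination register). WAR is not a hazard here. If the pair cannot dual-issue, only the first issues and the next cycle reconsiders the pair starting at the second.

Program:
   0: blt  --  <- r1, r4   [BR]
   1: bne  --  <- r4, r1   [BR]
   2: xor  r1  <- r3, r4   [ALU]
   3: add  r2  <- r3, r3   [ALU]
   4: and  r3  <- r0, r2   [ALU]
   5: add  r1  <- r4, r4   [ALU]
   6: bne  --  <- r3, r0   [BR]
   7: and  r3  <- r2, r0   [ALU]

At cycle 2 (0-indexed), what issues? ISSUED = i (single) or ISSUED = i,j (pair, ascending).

ISSUED = 3

#0 head=0: blt.BR i0 no-port BR/BR
#1 head=1: bne.BR+xor.ALU i1&i2 2-wide
#2 head=3: add.ALU i3 RAW r2
#3 head=4: and.ALU+add.ALU i4&i5 2-wide
#4 head=6: bne.BR+and.ALU i6&i7 2-wide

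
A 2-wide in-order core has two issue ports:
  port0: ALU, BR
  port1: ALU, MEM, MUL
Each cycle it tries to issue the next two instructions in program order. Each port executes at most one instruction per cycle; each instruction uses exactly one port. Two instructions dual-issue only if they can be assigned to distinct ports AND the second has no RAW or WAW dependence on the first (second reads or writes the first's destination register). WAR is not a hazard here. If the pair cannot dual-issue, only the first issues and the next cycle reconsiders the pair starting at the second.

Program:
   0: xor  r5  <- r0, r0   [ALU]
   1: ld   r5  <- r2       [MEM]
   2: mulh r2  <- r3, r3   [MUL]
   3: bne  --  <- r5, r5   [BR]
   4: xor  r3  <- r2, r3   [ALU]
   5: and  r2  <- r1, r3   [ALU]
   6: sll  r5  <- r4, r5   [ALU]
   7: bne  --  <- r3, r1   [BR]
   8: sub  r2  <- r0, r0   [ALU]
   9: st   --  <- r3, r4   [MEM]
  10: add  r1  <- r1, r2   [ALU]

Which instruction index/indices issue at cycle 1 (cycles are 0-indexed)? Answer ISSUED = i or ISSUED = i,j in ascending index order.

ISSUED = 1

c0: i0 xor  WAW r5
c1: i1 ld  no-port MEM/MUL
c2: i2+i3 mulh;bne  2-wide
c3: i4 xor  RAW r3
c4: i5+i6 and;sll  2-wide
c5: i7+i8 bne;sub  2-wide
c6: i9+i10 st;add  2-wide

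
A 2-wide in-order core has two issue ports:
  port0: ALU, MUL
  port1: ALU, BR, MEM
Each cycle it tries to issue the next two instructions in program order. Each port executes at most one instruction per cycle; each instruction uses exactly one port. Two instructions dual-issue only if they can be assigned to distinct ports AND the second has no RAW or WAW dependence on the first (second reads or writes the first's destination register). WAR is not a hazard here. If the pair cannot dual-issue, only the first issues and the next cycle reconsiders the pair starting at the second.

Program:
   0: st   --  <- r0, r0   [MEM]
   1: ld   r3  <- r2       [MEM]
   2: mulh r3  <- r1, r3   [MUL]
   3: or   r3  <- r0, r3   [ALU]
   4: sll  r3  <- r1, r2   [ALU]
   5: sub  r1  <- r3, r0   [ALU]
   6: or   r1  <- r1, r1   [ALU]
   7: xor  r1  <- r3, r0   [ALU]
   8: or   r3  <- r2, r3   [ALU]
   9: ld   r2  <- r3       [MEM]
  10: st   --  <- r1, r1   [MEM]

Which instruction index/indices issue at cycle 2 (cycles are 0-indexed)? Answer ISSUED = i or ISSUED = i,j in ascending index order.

0. st.MEM @i0  | no-port MEM/MEM
1. ld.MEM @i1  | RAW+WAW r3
2. mulh.MUL @i2  | RAW+WAW r3
3. or.ALU @i3  | WAW r3
4. sll.ALU @i4  | RAW r3
5. sub.ALU @i5  | RAW+WAW r1
6. or.ALU @i6  | WAW r1
7. xor.ALU+or.ALU @i7,i8  | 2-wide
8. ld.MEM @i9  | no-port MEM/MEM
9. st.MEM @i10  | tail

ISSUED = 2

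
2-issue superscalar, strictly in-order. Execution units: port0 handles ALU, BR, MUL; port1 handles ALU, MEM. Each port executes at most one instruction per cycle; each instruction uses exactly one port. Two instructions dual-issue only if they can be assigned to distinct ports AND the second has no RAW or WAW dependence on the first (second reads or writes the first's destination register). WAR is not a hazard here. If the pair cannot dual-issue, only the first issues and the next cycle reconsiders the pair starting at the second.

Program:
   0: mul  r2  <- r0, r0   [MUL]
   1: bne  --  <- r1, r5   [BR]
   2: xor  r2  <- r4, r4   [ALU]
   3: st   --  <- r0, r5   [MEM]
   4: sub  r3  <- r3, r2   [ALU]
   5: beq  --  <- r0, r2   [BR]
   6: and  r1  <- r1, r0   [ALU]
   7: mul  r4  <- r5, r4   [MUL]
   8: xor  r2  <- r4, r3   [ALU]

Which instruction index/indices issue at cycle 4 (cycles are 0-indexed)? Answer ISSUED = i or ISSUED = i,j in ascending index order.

t=0 i0:mul.MUL ; no-port MUL/BR
t=1 i1+i2:bne.BR+xor.ALU ; pair
t=2 i3+i4:st.MEM+sub.ALU ; pair
t=3 i5+i6:beq.BR+and.ALU ; pair
t=4 i7:mul.MUL ; RAW r4
t=5 i8:xor.ALU ; tail

ISSUED = 7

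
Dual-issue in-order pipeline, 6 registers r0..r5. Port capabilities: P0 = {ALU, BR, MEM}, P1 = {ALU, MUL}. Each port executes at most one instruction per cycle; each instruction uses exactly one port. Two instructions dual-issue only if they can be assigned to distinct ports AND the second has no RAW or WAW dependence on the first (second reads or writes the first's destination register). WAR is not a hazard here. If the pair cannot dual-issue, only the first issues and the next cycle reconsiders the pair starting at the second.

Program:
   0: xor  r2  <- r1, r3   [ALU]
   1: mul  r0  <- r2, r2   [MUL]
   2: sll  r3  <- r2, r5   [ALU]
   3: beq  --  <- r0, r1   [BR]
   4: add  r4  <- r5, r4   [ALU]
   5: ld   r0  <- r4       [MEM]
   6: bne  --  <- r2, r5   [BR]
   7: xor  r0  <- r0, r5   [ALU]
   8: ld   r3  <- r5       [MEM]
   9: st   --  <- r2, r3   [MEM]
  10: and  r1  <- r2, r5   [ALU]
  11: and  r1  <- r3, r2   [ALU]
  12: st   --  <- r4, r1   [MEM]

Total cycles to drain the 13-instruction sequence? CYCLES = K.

[0] i0  xor.ALU  -- RAW r2
[1] i1&i2  mul.MUL sll.ALU  -- dual
[2] i3&i4  beq.BR add.ALU  -- dual
[3] i5  ld.MEM  -- no-port MEM/BR
[4] i6&i7  bne.BR xor.ALU  -- dual
[5] i8  ld.MEM  -- no-port MEM/MEM
[6] i9&i10  st.MEM and.ALU  -- dual
[7] i11  and.ALU  -- RAW r1
[8] i12  st.MEM  -- tail

CYCLES = 9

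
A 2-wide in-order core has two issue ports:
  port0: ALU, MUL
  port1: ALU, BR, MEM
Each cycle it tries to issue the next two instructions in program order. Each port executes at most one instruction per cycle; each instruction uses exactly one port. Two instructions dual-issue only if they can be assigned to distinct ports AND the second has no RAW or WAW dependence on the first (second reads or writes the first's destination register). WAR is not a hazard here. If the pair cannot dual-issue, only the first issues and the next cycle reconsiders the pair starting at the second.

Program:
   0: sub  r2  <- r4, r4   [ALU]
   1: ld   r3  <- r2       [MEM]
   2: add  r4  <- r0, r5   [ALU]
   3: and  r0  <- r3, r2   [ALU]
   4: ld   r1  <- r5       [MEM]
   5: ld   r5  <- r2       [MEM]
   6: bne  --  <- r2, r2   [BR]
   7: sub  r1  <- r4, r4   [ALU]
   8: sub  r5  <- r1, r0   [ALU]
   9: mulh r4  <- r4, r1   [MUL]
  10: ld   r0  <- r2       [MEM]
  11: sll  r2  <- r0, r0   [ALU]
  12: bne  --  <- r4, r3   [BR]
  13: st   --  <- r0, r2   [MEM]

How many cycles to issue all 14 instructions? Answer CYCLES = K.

  cy0 -> i0 (sub.ALU) RAW r2
  cy1 -> i1&i2 (ld.MEM;add.ALU) 2-wide
  cy2 -> i3&i4 (and.ALU;ld.MEM) 2-wide
  cy3 -> i5 (ld.MEM) no-port MEM/BR
  cy4 -> i6&i7 (bne.BR;sub.ALU) 2-wide
  cy5 -> i8&i9 (sub.ALU;mulh.MUL) 2-wide
  cy6 -> i10 (ld.MEM) RAW r0
  cy7 -> i11&i12 (sll.ALU;bne.BR) 2-wide
  cy8 -> i13 (st.MEM) tail

CYCLES = 9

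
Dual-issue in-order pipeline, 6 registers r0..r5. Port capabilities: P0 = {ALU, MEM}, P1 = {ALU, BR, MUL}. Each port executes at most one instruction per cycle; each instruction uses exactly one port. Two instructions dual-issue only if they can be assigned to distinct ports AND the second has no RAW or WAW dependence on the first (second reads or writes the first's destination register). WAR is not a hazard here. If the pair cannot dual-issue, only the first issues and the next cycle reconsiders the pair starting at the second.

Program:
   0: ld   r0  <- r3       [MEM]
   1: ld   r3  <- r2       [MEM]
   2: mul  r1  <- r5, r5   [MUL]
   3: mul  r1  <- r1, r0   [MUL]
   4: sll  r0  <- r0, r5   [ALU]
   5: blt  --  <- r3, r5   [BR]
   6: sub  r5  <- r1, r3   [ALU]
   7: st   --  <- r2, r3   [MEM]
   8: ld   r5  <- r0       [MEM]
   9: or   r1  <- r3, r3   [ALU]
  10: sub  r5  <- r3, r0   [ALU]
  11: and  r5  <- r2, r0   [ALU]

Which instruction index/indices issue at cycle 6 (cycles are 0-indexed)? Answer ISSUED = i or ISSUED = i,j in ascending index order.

ISSUED = 10

  cy0 -> i0 (ld) no-port MEM/MEM
  cy1 -> i1&i2 (ld;mul) 2-wide
  cy2 -> i3&i4 (mul;sll) 2-wide
  cy3 -> i5&i6 (blt;sub) 2-wide
  cy4 -> i7 (st) no-port MEM/MEM
  cy5 -> i8&i9 (ld;or) 2-wide
  cy6 -> i10 (sub) WAW r5
  cy7 -> i11 (and) tail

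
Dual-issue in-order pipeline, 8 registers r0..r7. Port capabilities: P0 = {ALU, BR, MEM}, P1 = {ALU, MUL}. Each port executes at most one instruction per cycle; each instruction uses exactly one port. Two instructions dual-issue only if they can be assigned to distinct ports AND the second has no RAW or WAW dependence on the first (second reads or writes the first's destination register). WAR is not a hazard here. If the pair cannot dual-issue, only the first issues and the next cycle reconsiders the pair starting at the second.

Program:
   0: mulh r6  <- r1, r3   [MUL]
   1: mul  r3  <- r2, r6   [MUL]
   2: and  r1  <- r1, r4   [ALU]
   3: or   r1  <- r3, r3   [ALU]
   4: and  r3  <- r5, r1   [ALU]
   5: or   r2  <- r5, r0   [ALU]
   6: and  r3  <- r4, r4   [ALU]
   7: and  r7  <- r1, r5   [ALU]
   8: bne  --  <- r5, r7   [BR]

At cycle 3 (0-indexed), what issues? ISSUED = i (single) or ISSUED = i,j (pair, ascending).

c0: i0 mulh  no-port MUL/MUL
c1: i1,i2 mul;and  2-wide
c2: i3 or  RAW r1
c3: i4,i5 and;or  2-wide
c4: i6,i7 and;and  2-wide
c5: i8 bne  tail

ISSUED = 4,5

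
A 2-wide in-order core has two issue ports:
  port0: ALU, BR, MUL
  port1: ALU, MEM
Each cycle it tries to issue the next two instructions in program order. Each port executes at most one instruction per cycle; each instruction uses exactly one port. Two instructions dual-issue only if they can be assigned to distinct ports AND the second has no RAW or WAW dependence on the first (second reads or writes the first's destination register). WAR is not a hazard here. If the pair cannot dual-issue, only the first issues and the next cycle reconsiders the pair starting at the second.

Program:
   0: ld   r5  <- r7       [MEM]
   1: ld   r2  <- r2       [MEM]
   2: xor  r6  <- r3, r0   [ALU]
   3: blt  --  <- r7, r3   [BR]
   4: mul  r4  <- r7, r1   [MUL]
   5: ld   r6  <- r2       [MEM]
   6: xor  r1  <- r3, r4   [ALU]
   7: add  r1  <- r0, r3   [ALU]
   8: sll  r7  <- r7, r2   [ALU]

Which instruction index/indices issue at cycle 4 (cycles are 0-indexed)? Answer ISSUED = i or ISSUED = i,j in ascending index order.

0. ld @i0  | no-port MEM/MEM
1. ld xor @i1+i2  | pair
2. blt @i3  | no-port BR/MUL
3. mul ld @i4+i5  | pair
4. xor @i6  | WAW r1
5. add sll @i7+i8  | pair

ISSUED = 6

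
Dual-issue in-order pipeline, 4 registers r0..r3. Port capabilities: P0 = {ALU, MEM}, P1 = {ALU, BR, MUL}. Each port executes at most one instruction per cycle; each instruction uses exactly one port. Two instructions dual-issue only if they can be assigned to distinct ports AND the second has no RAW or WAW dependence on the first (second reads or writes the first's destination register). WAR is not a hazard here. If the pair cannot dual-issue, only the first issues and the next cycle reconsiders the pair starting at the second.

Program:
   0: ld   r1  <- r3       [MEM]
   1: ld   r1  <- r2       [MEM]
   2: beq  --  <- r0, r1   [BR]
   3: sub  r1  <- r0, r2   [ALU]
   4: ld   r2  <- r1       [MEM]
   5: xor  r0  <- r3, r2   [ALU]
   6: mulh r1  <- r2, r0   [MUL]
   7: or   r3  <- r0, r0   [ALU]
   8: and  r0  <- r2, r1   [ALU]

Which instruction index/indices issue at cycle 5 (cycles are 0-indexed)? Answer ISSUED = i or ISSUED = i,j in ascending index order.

t=0 i0:ld.MEM ; no-port MEM/MEM
t=1 i1:ld.MEM ; RAW r1
t=2 i2,i3:beq.BR sub.ALU ; pair
t=3 i4:ld.MEM ; RAW r2
t=4 i5:xor.ALU ; RAW r0
t=5 i6,i7:mulh.MUL or.ALU ; pair
t=6 i8:and.ALU ; tail

ISSUED = 6,7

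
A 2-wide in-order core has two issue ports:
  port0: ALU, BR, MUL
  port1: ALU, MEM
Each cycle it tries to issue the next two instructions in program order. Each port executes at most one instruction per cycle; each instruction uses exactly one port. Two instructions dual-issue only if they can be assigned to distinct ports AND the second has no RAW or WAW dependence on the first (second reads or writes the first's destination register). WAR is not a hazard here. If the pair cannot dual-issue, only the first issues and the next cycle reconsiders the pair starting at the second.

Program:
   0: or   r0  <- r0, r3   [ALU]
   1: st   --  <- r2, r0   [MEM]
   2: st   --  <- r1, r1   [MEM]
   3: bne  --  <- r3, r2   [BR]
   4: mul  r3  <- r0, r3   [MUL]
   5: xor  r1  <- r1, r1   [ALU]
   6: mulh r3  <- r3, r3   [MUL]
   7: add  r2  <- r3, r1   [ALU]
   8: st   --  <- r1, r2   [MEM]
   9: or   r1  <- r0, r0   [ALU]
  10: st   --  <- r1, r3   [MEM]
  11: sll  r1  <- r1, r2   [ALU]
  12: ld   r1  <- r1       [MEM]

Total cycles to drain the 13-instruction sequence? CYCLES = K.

CYCLES = 9

#0 head=0: or.ALU i0 RAW r0
#1 head=1: st.MEM i1 no-port MEM/MEM
#2 head=2: st.MEM/bne.BR i2+i3 pair
#3 head=4: mul.MUL/xor.ALU i4+i5 pair
#4 head=6: mulh.MUL i6 RAW r3
#5 head=7: add.ALU i7 RAW r2
#6 head=8: st.MEM/or.ALU i8+i9 pair
#7 head=10: st.MEM/sll.ALU i10+i11 pair
#8 head=12: ld.MEM i12 tail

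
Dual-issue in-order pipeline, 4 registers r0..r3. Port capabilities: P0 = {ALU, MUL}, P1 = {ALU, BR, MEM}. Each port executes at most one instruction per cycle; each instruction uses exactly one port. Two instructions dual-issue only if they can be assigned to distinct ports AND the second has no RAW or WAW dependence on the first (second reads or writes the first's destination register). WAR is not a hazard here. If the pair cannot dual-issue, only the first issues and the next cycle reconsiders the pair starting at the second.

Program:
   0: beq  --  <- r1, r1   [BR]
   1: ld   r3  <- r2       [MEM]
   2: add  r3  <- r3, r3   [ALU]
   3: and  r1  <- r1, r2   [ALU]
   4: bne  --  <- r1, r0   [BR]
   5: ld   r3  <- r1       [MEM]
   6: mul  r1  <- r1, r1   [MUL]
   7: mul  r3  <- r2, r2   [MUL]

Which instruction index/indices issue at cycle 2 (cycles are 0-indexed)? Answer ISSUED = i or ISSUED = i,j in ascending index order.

t=0 i0:beq ; no-port BR/MEM
t=1 i1:ld ; RAW+WAW r3
t=2 i2/i3:add and ; dual
t=3 i4:bne ; no-port BR/MEM
t=4 i5/i6:ld mul ; dual
t=5 i7:mul ; tail

ISSUED = 2,3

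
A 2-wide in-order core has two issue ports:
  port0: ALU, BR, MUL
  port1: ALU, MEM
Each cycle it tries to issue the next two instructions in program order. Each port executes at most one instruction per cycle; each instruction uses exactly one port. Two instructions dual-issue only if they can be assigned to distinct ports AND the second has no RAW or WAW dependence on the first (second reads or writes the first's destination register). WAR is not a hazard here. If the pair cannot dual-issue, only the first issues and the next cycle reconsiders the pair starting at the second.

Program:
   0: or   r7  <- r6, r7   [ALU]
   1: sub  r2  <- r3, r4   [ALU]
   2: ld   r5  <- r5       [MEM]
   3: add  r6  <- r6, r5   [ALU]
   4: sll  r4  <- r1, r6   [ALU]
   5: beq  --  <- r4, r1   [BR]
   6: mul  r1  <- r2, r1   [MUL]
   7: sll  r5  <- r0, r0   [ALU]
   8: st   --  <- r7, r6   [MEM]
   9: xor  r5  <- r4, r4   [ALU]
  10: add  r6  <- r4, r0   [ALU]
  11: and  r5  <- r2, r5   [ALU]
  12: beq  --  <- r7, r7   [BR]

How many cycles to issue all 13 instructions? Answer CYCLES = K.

  cy0 -> i0/i1 (or.ALU+sub.ALU) dual
  cy1 -> i2 (ld.MEM) RAW r5
  cy2 -> i3 (add.ALU) RAW r6
  cy3 -> i4 (sll.ALU) RAW r4
  cy4 -> i5 (beq.BR) no-port BR/MUL
  cy5 -> i6/i7 (mul.MUL+sll.ALU) dual
  cy6 -> i8/i9 (st.MEM+xor.ALU) dual
  cy7 -> i10/i11 (add.ALU+and.ALU) dual
  cy8 -> i12 (beq.BR) tail

CYCLES = 9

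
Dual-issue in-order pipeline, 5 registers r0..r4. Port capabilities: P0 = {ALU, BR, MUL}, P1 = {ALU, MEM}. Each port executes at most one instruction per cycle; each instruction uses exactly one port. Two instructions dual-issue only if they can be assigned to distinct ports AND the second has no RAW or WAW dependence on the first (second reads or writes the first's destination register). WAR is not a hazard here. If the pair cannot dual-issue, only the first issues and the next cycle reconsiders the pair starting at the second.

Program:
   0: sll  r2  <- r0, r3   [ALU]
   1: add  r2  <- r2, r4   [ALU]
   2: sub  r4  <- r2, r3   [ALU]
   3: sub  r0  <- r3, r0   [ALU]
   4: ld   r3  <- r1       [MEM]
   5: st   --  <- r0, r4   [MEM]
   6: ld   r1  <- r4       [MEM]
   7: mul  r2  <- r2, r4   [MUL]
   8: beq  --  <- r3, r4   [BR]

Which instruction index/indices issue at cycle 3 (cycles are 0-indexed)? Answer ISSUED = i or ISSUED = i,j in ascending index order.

ISSUED = 4

c0: i0 sll  RAW+WAW r2
c1: i1 add  RAW r2
c2: i2&i3 sub;sub  2-wide
c3: i4 ld  no-port MEM/MEM
c4: i5 st  no-port MEM/MEM
c5: i6&i7 ld;mul  2-wide
c6: i8 beq  tail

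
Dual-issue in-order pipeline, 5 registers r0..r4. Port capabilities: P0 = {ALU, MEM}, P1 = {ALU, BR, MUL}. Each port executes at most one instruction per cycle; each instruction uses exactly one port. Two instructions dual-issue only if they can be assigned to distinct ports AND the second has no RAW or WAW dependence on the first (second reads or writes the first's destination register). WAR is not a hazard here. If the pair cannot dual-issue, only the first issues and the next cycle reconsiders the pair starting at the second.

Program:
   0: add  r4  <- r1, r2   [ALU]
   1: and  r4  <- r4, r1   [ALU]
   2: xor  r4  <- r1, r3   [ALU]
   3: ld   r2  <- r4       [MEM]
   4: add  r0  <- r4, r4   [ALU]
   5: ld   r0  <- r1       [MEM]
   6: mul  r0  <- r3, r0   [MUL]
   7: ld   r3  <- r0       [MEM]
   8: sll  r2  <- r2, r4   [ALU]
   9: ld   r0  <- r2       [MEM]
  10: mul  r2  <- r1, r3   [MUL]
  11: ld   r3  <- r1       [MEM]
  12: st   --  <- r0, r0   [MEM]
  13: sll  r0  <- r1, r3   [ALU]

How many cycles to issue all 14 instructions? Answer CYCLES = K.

[0] i0  add  -- RAW+WAW r4
[1] i1  and  -- WAW r4
[2] i2  xor  -- RAW r4
[3] i3,i4  ld;add  -- pair
[4] i5  ld  -- RAW+WAW r0
[5] i6  mul  -- RAW r0
[6] i7,i8  ld;sll  -- pair
[7] i9,i10  ld;mul  -- pair
[8] i11  ld  -- no-port MEM/MEM
[9] i12,i13  st;sll  -- pair

CYCLES = 10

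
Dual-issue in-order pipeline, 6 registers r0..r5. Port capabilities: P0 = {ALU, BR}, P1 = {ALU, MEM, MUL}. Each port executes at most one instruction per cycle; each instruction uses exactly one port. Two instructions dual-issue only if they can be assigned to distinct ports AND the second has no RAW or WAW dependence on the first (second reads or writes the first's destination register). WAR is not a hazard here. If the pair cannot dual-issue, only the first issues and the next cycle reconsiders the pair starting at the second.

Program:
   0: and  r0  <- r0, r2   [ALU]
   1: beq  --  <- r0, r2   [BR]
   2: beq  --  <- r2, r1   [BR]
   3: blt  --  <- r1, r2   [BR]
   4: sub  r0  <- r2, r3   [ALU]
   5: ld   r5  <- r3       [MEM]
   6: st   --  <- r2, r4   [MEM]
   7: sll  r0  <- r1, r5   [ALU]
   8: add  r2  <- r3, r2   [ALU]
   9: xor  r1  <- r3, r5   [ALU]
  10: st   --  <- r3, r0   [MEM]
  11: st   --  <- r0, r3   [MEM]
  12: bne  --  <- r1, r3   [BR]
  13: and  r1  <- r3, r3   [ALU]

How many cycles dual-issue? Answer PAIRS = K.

PAIRS = 4

#0 head=0: and i0 RAW r0
#1 head=1: beq i1 no-port BR/BR
#2 head=2: beq i2 no-port BR/BR
#3 head=3: blt sub i3/i4 2-wide
#4 head=5: ld i5 no-port MEM/MEM
#5 head=6: st sll i6/i7 2-wide
#6 head=8: add xor i8/i9 2-wide
#7 head=10: st i10 no-port MEM/MEM
#8 head=11: st bne i11/i12 2-wide
#9 head=13: and i13 tail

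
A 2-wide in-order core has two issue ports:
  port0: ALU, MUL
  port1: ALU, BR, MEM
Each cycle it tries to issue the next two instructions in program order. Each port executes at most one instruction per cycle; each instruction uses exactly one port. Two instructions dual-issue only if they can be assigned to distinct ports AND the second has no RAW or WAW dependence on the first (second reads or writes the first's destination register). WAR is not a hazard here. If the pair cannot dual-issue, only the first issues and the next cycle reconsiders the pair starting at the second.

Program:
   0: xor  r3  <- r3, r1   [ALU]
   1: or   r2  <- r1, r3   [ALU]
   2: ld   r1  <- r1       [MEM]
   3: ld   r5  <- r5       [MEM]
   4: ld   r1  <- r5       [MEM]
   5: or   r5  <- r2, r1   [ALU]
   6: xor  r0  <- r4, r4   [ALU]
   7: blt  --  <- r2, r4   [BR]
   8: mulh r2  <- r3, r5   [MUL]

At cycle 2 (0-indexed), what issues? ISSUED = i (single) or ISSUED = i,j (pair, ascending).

ISSUED = 3

t=0 i0:xor ; RAW r3
t=1 i1/i2:or ld ; pair
t=2 i3:ld ; no-port MEM/MEM
t=3 i4:ld ; RAW r1
t=4 i5/i6:or xor ; pair
t=5 i7/i8:blt mulh ; pair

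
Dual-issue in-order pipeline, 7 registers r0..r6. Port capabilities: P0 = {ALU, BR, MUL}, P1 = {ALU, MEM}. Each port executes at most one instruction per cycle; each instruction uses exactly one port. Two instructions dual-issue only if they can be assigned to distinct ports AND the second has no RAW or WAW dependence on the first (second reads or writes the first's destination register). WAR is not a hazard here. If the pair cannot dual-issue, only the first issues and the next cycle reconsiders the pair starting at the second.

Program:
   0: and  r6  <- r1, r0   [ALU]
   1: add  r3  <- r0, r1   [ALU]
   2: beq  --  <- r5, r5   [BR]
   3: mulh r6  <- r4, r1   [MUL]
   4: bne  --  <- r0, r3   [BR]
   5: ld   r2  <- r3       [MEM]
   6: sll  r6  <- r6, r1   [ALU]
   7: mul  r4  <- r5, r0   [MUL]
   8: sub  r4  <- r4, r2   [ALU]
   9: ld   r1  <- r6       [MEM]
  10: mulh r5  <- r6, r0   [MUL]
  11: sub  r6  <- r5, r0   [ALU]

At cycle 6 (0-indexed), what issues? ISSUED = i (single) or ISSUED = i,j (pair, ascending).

ISSUED = 10

c0: i0/i1 and.ALU;add.ALU  pair
c1: i2 beq.BR  no-port BR/MUL
c2: i3 mulh.MUL  no-port MUL/BR
c3: i4/i5 bne.BR;ld.MEM  pair
c4: i6/i7 sll.ALU;mul.MUL  pair
c5: i8/i9 sub.ALU;ld.MEM  pair
c6: i10 mulh.MUL  RAW r5
c7: i11 sub.ALU  tail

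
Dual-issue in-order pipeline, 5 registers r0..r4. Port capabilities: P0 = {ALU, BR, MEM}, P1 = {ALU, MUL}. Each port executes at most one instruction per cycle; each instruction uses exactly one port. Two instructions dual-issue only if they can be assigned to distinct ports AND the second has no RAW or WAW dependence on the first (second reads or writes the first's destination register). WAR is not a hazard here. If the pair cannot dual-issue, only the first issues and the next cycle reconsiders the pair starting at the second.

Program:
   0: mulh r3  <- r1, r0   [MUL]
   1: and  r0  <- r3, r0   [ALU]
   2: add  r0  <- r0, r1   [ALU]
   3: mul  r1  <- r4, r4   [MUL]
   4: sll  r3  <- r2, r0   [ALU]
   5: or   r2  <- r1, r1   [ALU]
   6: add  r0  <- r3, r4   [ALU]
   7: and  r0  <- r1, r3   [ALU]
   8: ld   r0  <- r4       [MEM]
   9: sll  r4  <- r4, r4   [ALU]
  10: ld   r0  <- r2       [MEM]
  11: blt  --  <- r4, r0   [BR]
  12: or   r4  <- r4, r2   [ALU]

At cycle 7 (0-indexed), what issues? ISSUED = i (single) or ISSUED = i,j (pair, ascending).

ISSUED = 10

0. mulh @i0  | RAW r3
1. and @i1  | RAW+WAW r0
2. add;mul @i2/i3  | pair
3. sll;or @i4/i5  | pair
4. add @i6  | WAW r0
5. and @i7  | WAW r0
6. ld;sll @i8/i9  | pair
7. ld @i10  | no-port MEM/BR
8. blt;or @i11/i12  | pair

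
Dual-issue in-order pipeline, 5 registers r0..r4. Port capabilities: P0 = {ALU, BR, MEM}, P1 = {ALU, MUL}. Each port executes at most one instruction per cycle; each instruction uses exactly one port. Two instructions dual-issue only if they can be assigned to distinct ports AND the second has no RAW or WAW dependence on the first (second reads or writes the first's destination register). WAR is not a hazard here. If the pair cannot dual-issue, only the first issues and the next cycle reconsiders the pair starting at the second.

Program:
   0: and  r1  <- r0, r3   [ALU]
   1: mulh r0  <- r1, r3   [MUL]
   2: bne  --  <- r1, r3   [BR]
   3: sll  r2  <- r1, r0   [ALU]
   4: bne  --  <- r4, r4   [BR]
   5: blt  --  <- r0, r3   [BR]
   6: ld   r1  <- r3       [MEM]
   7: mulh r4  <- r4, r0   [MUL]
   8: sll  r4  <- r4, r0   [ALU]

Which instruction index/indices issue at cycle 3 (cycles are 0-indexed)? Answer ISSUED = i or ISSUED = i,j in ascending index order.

ISSUED = 5

#0 head=0: and i0 RAW r1
#1 head=1: mulh+bne i1/i2 pair
#2 head=3: sll+bne i3/i4 pair
#3 head=5: blt i5 no-port BR/MEM
#4 head=6: ld+mulh i6/i7 pair
#5 head=8: sll i8 tail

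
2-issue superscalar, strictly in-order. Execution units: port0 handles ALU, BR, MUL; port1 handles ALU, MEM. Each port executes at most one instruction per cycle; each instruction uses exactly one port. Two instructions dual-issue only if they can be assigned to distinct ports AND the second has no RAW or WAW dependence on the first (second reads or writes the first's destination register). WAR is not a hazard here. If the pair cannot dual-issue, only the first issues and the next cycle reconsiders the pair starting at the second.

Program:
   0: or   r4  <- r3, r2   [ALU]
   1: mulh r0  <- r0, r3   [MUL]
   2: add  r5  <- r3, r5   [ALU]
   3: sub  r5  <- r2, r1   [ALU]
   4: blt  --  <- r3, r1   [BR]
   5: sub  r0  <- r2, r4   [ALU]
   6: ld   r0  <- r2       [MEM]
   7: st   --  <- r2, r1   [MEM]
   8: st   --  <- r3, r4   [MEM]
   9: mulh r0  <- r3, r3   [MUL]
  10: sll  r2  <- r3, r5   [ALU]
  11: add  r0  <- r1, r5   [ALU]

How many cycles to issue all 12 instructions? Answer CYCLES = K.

CYCLES = 8

t=0 i0+i1:or.ALU mulh.MUL ; pair
t=1 i2:add.ALU ; WAW r5
t=2 i3+i4:sub.ALU blt.BR ; pair
t=3 i5:sub.ALU ; WAW r0
t=4 i6:ld.MEM ; no-port MEM/MEM
t=5 i7:st.MEM ; no-port MEM/MEM
t=6 i8+i9:st.MEM mulh.MUL ; pair
t=7 i10+i11:sll.ALU add.ALU ; pair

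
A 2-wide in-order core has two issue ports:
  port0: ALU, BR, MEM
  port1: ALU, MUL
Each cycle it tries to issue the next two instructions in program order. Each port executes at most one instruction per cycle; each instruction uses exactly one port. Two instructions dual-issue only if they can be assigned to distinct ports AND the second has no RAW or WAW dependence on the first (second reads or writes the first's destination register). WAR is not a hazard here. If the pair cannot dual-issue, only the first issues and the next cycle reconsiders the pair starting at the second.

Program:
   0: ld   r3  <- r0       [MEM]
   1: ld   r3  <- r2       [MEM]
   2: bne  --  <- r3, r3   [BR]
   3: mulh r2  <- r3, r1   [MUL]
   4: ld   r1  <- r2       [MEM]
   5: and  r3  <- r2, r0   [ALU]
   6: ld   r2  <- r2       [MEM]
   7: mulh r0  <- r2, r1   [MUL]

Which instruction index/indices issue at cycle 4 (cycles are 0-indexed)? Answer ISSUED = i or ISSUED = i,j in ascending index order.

ISSUED = 6

c0: i0 ld.MEM  no-port MEM/MEM
c1: i1 ld.MEM  no-port MEM/BR
c2: i2/i3 bne.BR mulh.MUL  2-wide
c3: i4/i5 ld.MEM and.ALU  2-wide
c4: i6 ld.MEM  RAW r2
c5: i7 mulh.MUL  tail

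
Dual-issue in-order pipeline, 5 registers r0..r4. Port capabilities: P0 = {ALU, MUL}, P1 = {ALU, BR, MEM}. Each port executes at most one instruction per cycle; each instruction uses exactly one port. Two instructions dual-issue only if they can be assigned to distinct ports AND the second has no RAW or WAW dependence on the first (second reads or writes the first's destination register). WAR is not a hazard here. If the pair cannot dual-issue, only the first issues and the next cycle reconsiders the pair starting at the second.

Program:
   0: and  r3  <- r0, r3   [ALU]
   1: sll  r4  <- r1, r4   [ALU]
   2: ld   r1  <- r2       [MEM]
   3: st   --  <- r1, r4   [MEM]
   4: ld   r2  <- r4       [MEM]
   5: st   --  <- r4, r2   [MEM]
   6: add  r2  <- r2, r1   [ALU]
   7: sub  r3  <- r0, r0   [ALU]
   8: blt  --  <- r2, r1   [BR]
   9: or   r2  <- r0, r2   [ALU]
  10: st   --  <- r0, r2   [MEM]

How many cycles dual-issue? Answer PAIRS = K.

c0: i0/i1 and;sll  dual
c1: i2 ld  no-port MEM/MEM
c2: i3 st  no-port MEM/MEM
c3: i4 ld  no-port MEM/MEM
c4: i5/i6 st;add  dual
c5: i7/i8 sub;blt  dual
c6: i9 or  RAW r2
c7: i10 st  tail

PAIRS = 3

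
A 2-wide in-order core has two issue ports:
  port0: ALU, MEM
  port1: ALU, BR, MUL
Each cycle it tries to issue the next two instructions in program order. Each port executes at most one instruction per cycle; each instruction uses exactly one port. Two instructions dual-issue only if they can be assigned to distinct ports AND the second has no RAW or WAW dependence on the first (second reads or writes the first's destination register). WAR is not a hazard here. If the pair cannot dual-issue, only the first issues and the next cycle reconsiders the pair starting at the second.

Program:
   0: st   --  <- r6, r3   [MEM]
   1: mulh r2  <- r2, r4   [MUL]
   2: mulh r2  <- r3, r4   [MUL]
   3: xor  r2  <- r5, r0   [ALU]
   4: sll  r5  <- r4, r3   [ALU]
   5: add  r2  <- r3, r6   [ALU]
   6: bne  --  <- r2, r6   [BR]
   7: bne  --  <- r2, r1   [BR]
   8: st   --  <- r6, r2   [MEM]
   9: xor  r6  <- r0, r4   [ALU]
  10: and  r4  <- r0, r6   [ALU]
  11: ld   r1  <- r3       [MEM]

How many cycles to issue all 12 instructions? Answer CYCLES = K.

  cy0 -> i0/i1 (st;mulh) 2-wide
  cy1 -> i2 (mulh) WAW r2
  cy2 -> i3/i4 (xor;sll) 2-wide
  cy3 -> i5 (add) RAW r2
  cy4 -> i6 (bne) no-port BR/BR
  cy5 -> i7/i8 (bne;st) 2-wide
  cy6 -> i9 (xor) RAW r6
  cy7 -> i10/i11 (and;ld) 2-wide

CYCLES = 8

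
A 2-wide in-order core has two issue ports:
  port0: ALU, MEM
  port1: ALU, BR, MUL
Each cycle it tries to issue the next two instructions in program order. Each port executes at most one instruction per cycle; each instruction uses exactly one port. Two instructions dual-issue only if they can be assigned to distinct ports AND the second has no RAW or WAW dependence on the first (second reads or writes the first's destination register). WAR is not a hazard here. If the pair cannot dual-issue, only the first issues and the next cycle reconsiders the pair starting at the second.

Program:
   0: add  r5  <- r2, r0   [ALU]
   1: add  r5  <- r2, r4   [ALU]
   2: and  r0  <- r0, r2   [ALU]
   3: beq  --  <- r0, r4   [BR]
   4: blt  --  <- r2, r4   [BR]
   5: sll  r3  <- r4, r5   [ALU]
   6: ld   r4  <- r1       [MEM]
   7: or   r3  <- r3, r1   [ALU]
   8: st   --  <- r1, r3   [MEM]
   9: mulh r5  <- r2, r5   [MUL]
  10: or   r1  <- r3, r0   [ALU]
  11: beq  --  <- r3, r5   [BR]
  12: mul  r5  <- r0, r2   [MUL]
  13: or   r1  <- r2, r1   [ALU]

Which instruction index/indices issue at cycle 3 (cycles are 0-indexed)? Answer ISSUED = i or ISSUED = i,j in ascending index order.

t=0 i0:add.ALU ; WAW r5
t=1 i1+i2:add.ALU/and.ALU ; dual
t=2 i3:beq.BR ; no-port BR/BR
t=3 i4+i5:blt.BR/sll.ALU ; dual
t=4 i6+i7:ld.MEM/or.ALU ; dual
t=5 i8+i9:st.MEM/mulh.MUL ; dual
t=6 i10+i11:or.ALU/beq.BR ; dual
t=7 i12+i13:mul.MUL/or.ALU ; dual

ISSUED = 4,5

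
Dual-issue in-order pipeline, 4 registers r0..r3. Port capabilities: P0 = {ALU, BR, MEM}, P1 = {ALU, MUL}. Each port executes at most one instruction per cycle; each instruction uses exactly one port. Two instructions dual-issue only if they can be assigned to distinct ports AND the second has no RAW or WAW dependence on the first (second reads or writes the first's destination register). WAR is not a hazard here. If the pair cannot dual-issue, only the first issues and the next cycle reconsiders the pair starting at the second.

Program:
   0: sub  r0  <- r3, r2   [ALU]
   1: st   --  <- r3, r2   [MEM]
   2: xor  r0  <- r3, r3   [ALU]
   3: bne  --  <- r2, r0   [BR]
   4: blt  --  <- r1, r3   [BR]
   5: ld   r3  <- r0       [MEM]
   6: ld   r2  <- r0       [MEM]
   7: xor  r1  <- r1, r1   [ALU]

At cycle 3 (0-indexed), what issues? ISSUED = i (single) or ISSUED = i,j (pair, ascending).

[0] i0,i1  sub.ALU;st.MEM  -- dual
[1] i2  xor.ALU  -- RAW r0
[2] i3  bne.BR  -- no-port BR/BR
[3] i4  blt.BR  -- no-port BR/MEM
[4] i5  ld.MEM  -- no-port MEM/MEM
[5] i6,i7  ld.MEM;xor.ALU  -- dual

ISSUED = 4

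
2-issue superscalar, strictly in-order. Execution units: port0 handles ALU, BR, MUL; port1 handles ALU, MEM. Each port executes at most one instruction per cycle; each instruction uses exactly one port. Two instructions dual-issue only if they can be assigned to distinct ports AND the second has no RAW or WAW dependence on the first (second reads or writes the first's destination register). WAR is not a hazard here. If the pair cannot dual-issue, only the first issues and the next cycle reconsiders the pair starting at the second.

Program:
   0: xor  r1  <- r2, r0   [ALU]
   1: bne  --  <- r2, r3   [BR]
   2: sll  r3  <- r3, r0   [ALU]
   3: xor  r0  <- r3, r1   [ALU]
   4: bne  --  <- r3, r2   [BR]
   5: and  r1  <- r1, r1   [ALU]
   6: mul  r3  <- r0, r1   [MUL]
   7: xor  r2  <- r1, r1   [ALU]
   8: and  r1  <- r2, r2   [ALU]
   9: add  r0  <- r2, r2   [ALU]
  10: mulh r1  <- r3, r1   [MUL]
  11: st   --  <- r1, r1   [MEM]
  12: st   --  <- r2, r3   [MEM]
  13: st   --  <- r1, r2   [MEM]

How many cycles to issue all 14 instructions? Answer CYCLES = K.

#0 head=0: xor+bne i0+i1 2-wide
#1 head=2: sll i2 RAW r3
#2 head=3: xor+bne i3+i4 2-wide
#3 head=5: and i5 RAW r1
#4 head=6: mul+xor i6+i7 2-wide
#5 head=8: and+add i8+i9 2-wide
#6 head=10: mulh i10 RAW r1
#7 head=11: st i11 no-port MEM/MEM
#8 head=12: st i12 no-port MEM/MEM
#9 head=13: st i13 tail

CYCLES = 10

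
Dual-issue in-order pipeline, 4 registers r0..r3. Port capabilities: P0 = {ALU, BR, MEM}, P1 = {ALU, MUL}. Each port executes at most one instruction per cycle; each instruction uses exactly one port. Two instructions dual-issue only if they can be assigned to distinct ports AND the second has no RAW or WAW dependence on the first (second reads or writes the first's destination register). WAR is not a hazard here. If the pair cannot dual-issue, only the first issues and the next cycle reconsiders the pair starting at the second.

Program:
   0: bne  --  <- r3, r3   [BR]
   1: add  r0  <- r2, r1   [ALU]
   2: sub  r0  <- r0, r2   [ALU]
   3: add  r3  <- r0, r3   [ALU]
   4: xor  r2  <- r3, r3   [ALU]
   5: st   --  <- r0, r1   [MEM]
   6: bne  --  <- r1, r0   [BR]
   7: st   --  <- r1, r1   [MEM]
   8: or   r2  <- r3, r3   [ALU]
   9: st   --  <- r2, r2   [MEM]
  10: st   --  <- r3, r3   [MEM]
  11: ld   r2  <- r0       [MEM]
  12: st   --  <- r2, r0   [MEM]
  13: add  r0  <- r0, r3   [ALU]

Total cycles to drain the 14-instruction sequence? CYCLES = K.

CYCLES = 10

  cy0 -> i0&i1 (bne add) dual
  cy1 -> i2 (sub) RAW r0
  cy2 -> i3 (add) RAW r3
  cy3 -> i4&i5 (xor st) dual
  cy4 -> i6 (bne) no-port BR/MEM
  cy5 -> i7&i8 (st or) dual
  cy6 -> i9 (st) no-port MEM/MEM
  cy7 -> i10 (st) no-port MEM/MEM
  cy8 -> i11 (ld) no-port MEM/MEM
  cy9 -> i12&i13 (st add) dual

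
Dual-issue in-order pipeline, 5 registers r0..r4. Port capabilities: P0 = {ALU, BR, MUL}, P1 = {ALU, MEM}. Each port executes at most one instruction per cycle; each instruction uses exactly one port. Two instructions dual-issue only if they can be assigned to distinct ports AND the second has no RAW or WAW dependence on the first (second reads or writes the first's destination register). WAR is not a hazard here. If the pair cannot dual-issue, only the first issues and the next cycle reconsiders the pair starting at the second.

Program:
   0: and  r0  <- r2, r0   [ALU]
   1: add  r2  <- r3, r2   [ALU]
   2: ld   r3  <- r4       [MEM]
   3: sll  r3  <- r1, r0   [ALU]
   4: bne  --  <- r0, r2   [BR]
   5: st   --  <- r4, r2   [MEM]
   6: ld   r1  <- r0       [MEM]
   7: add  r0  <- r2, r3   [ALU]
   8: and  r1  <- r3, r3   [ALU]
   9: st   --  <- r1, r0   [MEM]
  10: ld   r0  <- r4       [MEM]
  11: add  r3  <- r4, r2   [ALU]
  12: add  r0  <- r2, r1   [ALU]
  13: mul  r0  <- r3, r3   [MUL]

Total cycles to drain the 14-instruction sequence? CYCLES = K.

0. and/add @i0/i1  | 2-wide
1. ld @i2  | WAW r3
2. sll/bne @i3/i4  | 2-wide
3. st @i5  | no-port MEM/MEM
4. ld/add @i6/i7  | 2-wide
5. and @i8  | RAW r1
6. st @i9  | no-port MEM/MEM
7. ld/add @i10/i11  | 2-wide
8. add @i12  | WAW r0
9. mul @i13  | tail

CYCLES = 10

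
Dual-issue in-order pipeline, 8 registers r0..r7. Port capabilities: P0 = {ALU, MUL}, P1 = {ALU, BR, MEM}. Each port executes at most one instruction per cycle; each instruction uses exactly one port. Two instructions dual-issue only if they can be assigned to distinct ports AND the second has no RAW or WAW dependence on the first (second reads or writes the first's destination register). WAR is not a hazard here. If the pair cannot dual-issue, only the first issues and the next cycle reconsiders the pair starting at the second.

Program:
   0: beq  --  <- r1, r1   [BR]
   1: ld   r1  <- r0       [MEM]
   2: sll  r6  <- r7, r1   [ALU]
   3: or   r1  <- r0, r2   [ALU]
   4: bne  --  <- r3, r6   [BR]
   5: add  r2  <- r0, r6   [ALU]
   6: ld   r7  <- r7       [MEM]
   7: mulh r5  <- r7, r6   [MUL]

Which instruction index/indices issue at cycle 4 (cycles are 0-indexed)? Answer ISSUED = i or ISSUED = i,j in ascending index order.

ISSUED = 6

[0] i0  beq  -- no-port BR/MEM
[1] i1  ld  -- RAW r1
[2] i2+i3  sll/or  -- dual
[3] i4+i5  bne/add  -- dual
[4] i6  ld  -- RAW r7
[5] i7  mulh  -- tail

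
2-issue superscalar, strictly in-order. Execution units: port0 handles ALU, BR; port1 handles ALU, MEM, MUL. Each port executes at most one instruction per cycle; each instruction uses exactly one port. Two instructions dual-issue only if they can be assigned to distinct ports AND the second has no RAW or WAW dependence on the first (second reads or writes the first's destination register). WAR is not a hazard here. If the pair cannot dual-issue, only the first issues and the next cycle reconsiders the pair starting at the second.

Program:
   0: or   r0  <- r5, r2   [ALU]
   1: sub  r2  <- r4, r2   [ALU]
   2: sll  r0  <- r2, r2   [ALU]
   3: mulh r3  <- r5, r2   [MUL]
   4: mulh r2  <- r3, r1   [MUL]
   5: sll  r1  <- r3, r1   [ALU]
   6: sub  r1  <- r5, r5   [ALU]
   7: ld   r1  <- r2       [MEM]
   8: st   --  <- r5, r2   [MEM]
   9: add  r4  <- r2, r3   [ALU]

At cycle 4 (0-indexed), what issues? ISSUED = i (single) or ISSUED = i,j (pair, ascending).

#0 head=0: or/sub i0/i1 dual
#1 head=2: sll/mulh i2/i3 dual
#2 head=4: mulh/sll i4/i5 dual
#3 head=6: sub i6 WAW r1
#4 head=7: ld i7 no-port MEM/MEM
#5 head=8: st/add i8/i9 dual

ISSUED = 7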